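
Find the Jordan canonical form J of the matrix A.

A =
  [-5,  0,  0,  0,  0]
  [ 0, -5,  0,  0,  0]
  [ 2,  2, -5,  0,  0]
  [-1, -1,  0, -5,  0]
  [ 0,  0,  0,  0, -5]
J_2(-5) ⊕ J_1(-5) ⊕ J_1(-5) ⊕ J_1(-5)

The characteristic polynomial is
  det(x·I − A) = x^5 + 25*x^4 + 250*x^3 + 1250*x^2 + 3125*x + 3125 = (x + 5)^5

Eigenvalues and multiplicities (the geometric multiplicity of λ is n − rank(A − λI), which equals the number of Jordan blocks for λ):
  λ = -5: algebraic multiplicity = 5, geometric multiplicity = 4

Determining the block sizes for each eigenvalue:
  λ = -5: 4 blocks summing to 5 forces exactly one block of size 2 and the rest size 1 → block sizes [2, 1, 1, 1]

Assembling the blocks gives a Jordan form
J =
  [-5,  1,  0,  0,  0]
  [ 0, -5,  0,  0,  0]
  [ 0,  0, -5,  0,  0]
  [ 0,  0,  0, -5,  0]
  [ 0,  0,  0,  0, -5]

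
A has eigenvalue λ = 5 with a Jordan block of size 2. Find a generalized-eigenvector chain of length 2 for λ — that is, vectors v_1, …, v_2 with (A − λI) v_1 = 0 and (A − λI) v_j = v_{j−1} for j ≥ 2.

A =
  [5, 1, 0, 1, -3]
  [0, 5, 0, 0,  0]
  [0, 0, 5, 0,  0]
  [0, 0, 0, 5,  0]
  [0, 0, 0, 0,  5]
A Jordan chain for λ = 5 of length 2:
v_1 = (1, 0, 0, 0, 0)ᵀ
v_2 = (0, 1, 0, 0, 0)ᵀ

Let N = A − (5)·I. We want v_2 with N^2 v_2 = 0 but N^1 v_2 ≠ 0; then v_{j-1} := N · v_j for j = 2, …, 2.

Pick v_2 = (0, 1, 0, 0, 0)ᵀ.
Then v_1 = N · v_2 = (1, 0, 0, 0, 0)ᵀ.

Sanity check: (A − (5)·I) v_1 = (0, 0, 0, 0, 0)ᵀ = 0. ✓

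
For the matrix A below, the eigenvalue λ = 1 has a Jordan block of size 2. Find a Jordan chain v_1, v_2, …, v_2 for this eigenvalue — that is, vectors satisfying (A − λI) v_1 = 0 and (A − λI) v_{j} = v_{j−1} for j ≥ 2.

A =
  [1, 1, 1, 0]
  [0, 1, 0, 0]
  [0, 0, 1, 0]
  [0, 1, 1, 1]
A Jordan chain for λ = 1 of length 2:
v_1 = (1, 0, 0, 1)ᵀ
v_2 = (0, 1, 0, 0)ᵀ

Let N = A − (1)·I. We want v_2 with N^2 v_2 = 0 but N^1 v_2 ≠ 0; then v_{j-1} := N · v_j for j = 2, …, 2.

Pick v_2 = (0, 1, 0, 0)ᵀ.
Then v_1 = N · v_2 = (1, 0, 0, 1)ᵀ.

Sanity check: (A − (1)·I) v_1 = (0, 0, 0, 0)ᵀ = 0. ✓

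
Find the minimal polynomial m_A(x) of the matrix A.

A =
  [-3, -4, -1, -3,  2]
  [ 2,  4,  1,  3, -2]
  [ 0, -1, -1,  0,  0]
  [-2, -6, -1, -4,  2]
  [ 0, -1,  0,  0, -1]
x^3 + 3*x^2 + 3*x + 1

The characteristic polynomial is χ_A(x) = (x + 1)^5, so the eigenvalues are known. The minimal polynomial is
  m_A(x) = Π_λ (x − λ)^{k_λ}
where k_λ is the size of the *largest* Jordan block for λ (equivalently, the smallest k with (A − λI)^k v = 0 for every generalised eigenvector v of λ).

  λ = -1: largest Jordan block has size 3, contributing (x + 1)^3

So m_A(x) = (x + 1)^3 = x^3 + 3*x^2 + 3*x + 1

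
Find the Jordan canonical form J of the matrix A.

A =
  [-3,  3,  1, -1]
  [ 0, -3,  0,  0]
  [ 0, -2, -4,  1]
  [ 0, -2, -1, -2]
J_2(-3) ⊕ J_2(-3)

The characteristic polynomial is
  det(x·I − A) = x^4 + 12*x^3 + 54*x^2 + 108*x + 81 = (x + 3)^4

Eigenvalues and multiplicities (the geometric multiplicity of λ is n − rank(A − λI), which equals the number of Jordan blocks for λ):
  λ = -3: algebraic multiplicity = 4, geometric multiplicity = 2

Determining the block sizes for each eigenvalue:
  λ = -3: with am = 4 and gm = 2, the partition is not yet determined (e.g. several partitions of 4 into 2 parts exist). Let N = A − (-3)·I. Computing rank(N^1) = 2, rank(N^2) = 0; the number of blocks of size ≥ j is rank(N^{j−1}) − rank(N^j), giving [2, 2]. So we have 2 block(s) of size 2 → block sizes [2, 2]

Assembling the blocks gives a Jordan form
J =
  [-3,  1,  0,  0]
  [ 0, -3,  0,  0]
  [ 0,  0, -3,  1]
  [ 0,  0,  0, -3]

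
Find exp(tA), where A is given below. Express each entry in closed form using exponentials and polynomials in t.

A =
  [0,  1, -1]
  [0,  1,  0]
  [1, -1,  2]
e^{tA} =
  [-t*exp(t) + exp(t), t*exp(t), -t*exp(t)]
  [0, exp(t), 0]
  [t*exp(t), -t*exp(t), t*exp(t) + exp(t)]

Strategy: write A = P · J · P⁻¹ where J is a Jordan canonical form, so e^{tA} = P · e^{tJ} · P⁻¹, and e^{tJ} can be computed block-by-block.

A has Jordan form
J =
  [1, 1, 0]
  [0, 1, 0]
  [0, 0, 1]
(up to reordering of blocks).

Per-block formulas:
  For a 2×2 Jordan block J_2(1): exp(t · J_2(1)) = e^(1t)·(I + t·N), where N is the 2×2 nilpotent shift.
  For a 1×1 block at λ = 1: exp(t · [1]) = [e^(1t)].

After assembling e^{tJ} and conjugating by P, we get:

e^{tA} =
  [-t*exp(t) + exp(t), t*exp(t), -t*exp(t)]
  [0, exp(t), 0]
  [t*exp(t), -t*exp(t), t*exp(t) + exp(t)]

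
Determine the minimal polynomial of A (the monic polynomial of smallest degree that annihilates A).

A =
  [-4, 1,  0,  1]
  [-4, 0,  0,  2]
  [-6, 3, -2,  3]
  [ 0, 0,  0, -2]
x^2 + 4*x + 4

The characteristic polynomial is χ_A(x) = (x + 2)^4, so the eigenvalues are known. The minimal polynomial is
  m_A(x) = Π_λ (x − λ)^{k_λ}
where k_λ is the size of the *largest* Jordan block for λ (equivalently, the smallest k with (A − λI)^k v = 0 for every generalised eigenvector v of λ).

  λ = -2: largest Jordan block has size 2, contributing (x + 2)^2

So m_A(x) = (x + 2)^2 = x^2 + 4*x + 4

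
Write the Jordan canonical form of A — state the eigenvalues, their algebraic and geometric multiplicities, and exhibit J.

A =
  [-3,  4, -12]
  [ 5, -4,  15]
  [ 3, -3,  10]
J_2(1) ⊕ J_1(1)

The characteristic polynomial is
  det(x·I − A) = x^3 - 3*x^2 + 3*x - 1 = (x - 1)^3

Eigenvalues and multiplicities (the geometric multiplicity of λ is n − rank(A − λI), which equals the number of Jordan blocks for λ):
  λ = 1: algebraic multiplicity = 3, geometric multiplicity = 2

Determining the block sizes for each eigenvalue:
  λ = 1: 2 blocks summing to 3 forces exactly one block of size 2 and the rest size 1 → block sizes [2, 1]

Assembling the blocks gives a Jordan form
J =
  [1, 1, 0]
  [0, 1, 0]
  [0, 0, 1]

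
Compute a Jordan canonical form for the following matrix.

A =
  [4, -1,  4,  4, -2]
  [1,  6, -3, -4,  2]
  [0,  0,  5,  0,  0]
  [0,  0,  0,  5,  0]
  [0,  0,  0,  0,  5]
J_3(5) ⊕ J_1(5) ⊕ J_1(5)

The characteristic polynomial is
  det(x·I − A) = x^5 - 25*x^4 + 250*x^3 - 1250*x^2 + 3125*x - 3125 = (x - 5)^5

Eigenvalues and multiplicities (the geometric multiplicity of λ is n − rank(A − λI), which equals the number of Jordan blocks for λ):
  λ = 5: algebraic multiplicity = 5, geometric multiplicity = 3

Determining the block sizes for each eigenvalue:
  λ = 5: with am = 5 and gm = 3, the partition is not yet determined (e.g. several partitions of 5 into 3 parts exist). Let N = A − (5)·I. Computing rank(N^1) = 2, rank(N^2) = 1, rank(N^3) = 0; the number of blocks of size ≥ j is rank(N^{j−1}) − rank(N^j), giving [3, 1, 1]. So we have 1 block(s) of size 3, 2 block(s) of size 1 → block sizes [3, 1, 1]

Assembling the blocks gives a Jordan form
J =
  [5, 1, 0, 0, 0]
  [0, 5, 1, 0, 0]
  [0, 0, 5, 0, 0]
  [0, 0, 0, 5, 0]
  [0, 0, 0, 0, 5]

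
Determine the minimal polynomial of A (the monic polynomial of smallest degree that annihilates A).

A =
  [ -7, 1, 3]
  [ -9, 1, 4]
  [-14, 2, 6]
x^3

The characteristic polynomial is χ_A(x) = x^3, so the eigenvalues are known. The minimal polynomial is
  m_A(x) = Π_λ (x − λ)^{k_λ}
where k_λ is the size of the *largest* Jordan block for λ (equivalently, the smallest k with (A − λI)^k v = 0 for every generalised eigenvector v of λ).

  λ = 0: largest Jordan block has size 3, contributing (x − 0)^3

So m_A(x) = x^3 = x^3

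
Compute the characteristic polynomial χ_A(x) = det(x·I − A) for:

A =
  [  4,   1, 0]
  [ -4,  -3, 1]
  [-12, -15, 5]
x^3 - 6*x^2 + 12*x - 8

Expanding det(x·I − A) (e.g. by cofactor expansion or by noting that A is similar to its Jordan form J, which has the same characteristic polynomial as A) gives
  χ_A(x) = x^3 - 6*x^2 + 12*x - 8
which factors as (x - 2)^3. The eigenvalues (with algebraic multiplicities) are λ = 2 with multiplicity 3.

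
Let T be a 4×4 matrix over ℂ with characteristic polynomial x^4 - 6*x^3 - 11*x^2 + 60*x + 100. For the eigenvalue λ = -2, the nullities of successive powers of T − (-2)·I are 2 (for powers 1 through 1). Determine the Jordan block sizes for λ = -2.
Block sizes for λ = -2: [1, 1]

From the dimensions of kernels of powers, the number of Jordan blocks of size at least j is d_j − d_{j−1} where d_j = dim ker(N^j) (with d_0 = 0). Computing the differences gives [2].
The number of blocks of size exactly k is (#blocks of size ≥ k) − (#blocks of size ≥ k + 1), so the partition is: 2 block(s) of size 1.
In nonincreasing order the block sizes are [1, 1].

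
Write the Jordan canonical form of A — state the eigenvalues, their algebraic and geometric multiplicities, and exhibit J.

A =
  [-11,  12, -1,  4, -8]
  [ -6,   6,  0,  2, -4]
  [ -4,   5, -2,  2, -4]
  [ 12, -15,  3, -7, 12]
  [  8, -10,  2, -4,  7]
J_2(-2) ⊕ J_1(-1) ⊕ J_1(-1) ⊕ J_1(-1)

The characteristic polynomial is
  det(x·I − A) = x^5 + 7*x^4 + 19*x^3 + 25*x^2 + 16*x + 4 = (x + 1)^3*(x + 2)^2

Eigenvalues and multiplicities (the geometric multiplicity of λ is n − rank(A − λI), which equals the number of Jordan blocks for λ):
  λ = -2: algebraic multiplicity = 2, geometric multiplicity = 1
  λ = -1: algebraic multiplicity = 3, geometric multiplicity = 3

Determining the block sizes for each eigenvalue:
  λ = -2: one block (gm = 1), so the single block has size am = 2 → block sizes [2]
  λ = -1: gm = am = 3, so every block has size 1 → block sizes [1, 1, 1]

Assembling the blocks gives a Jordan form
J =
  [-2,  1,  0,  0,  0]
  [ 0, -2,  0,  0,  0]
  [ 0,  0, -1,  0,  0]
  [ 0,  0,  0, -1,  0]
  [ 0,  0,  0,  0, -1]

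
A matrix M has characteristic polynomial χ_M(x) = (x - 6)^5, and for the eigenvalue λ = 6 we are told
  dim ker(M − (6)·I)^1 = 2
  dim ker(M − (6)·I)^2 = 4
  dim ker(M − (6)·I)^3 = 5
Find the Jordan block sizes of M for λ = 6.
Block sizes for λ = 6: [3, 2]

From the dimensions of kernels of powers, the number of Jordan blocks of size at least j is d_j − d_{j−1} where d_j = dim ker(N^j) (with d_0 = 0). Computing the differences gives [2, 2, 1].
The number of blocks of size exactly k is (#blocks of size ≥ k) − (#blocks of size ≥ k + 1), so the partition is: 1 block(s) of size 2, 1 block(s) of size 3.
In nonincreasing order the block sizes are [3, 2].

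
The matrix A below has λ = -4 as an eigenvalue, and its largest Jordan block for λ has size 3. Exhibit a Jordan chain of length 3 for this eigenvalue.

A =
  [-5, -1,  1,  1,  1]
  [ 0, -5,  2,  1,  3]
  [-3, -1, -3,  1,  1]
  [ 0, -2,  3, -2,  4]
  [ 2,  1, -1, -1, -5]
A Jordan chain for λ = -4 of length 3:
v_1 = (0, 0, 2, -1, -1)ᵀ
v_2 = (-1, 0, -3, 0, 2)ᵀ
v_3 = (1, 0, 0, 0, 0)ᵀ

Let N = A − (-4)·I. We want v_3 with N^3 v_3 = 0 but N^2 v_3 ≠ 0; then v_{j-1} := N · v_j for j = 3, …, 2.

Pick v_3 = (1, 0, 0, 0, 0)ᵀ.
Then v_2 = N · v_3 = (-1, 0, -3, 0, 2)ᵀ.
Then v_1 = N · v_2 = (0, 0, 2, -1, -1)ᵀ.

Sanity check: (A − (-4)·I) v_1 = (0, 0, 0, 0, 0)ᵀ = 0. ✓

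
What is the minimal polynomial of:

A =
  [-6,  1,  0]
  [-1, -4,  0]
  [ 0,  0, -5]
x^2 + 10*x + 25

The characteristic polynomial is χ_A(x) = (x + 5)^3, so the eigenvalues are known. The minimal polynomial is
  m_A(x) = Π_λ (x − λ)^{k_λ}
where k_λ is the size of the *largest* Jordan block for λ (equivalently, the smallest k with (A − λI)^k v = 0 for every generalised eigenvector v of λ).

  λ = -5: largest Jordan block has size 2, contributing (x + 5)^2

So m_A(x) = (x + 5)^2 = x^2 + 10*x + 25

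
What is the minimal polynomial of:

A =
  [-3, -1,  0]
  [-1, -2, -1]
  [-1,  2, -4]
x^3 + 9*x^2 + 27*x + 27

The characteristic polynomial is χ_A(x) = (x + 3)^3, so the eigenvalues are known. The minimal polynomial is
  m_A(x) = Π_λ (x − λ)^{k_λ}
where k_λ is the size of the *largest* Jordan block for λ (equivalently, the smallest k with (A − λI)^k v = 0 for every generalised eigenvector v of λ).

  λ = -3: largest Jordan block has size 3, contributing (x + 3)^3

So m_A(x) = (x + 3)^3 = x^3 + 9*x^2 + 27*x + 27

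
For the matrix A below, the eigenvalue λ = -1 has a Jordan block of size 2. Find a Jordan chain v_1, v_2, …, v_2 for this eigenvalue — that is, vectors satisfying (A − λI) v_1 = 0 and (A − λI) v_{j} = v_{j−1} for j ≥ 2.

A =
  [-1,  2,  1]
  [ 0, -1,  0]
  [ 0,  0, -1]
A Jordan chain for λ = -1 of length 2:
v_1 = (2, 0, 0)ᵀ
v_2 = (0, 1, 0)ᵀ

Let N = A − (-1)·I. We want v_2 with N^2 v_2 = 0 but N^1 v_2 ≠ 0; then v_{j-1} := N · v_j for j = 2, …, 2.

Pick v_2 = (0, 1, 0)ᵀ.
Then v_1 = N · v_2 = (2, 0, 0)ᵀ.

Sanity check: (A − (-1)·I) v_1 = (0, 0, 0)ᵀ = 0. ✓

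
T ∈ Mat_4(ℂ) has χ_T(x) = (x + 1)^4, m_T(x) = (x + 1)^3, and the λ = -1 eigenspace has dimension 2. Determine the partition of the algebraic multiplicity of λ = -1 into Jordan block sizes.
Block sizes for λ = -1: [3, 1]

Step 1 — from the characteristic polynomial, algebraic multiplicity of λ = -1 is 4. From dim ker(T − (-1)·I) = 2, there are exactly 2 Jordan blocks for λ = -1.
Step 2 — from the minimal polynomial, the factor (x + 1)^3 tells us the largest block for λ = -1 has size 3.
Step 3 — with total size 4, 2 blocks, and largest block 3, the block sizes (in nonincreasing order) are [3, 1].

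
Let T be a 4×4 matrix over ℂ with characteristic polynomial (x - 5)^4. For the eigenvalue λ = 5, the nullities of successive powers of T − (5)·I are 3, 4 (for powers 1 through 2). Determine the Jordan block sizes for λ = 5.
Block sizes for λ = 5: [2, 1, 1]

From the dimensions of kernels of powers, the number of Jordan blocks of size at least j is d_j − d_{j−1} where d_j = dim ker(N^j) (with d_0 = 0). Computing the differences gives [3, 1].
The number of blocks of size exactly k is (#blocks of size ≥ k) − (#blocks of size ≥ k + 1), so the partition is: 2 block(s) of size 1, 1 block(s) of size 2.
In nonincreasing order the block sizes are [2, 1, 1].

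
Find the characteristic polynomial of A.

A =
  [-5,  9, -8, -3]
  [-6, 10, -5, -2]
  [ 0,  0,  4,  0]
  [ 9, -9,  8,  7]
x^4 - 16*x^3 + 96*x^2 - 256*x + 256

Expanding det(x·I − A) (e.g. by cofactor expansion or by noting that A is similar to its Jordan form J, which has the same characteristic polynomial as A) gives
  χ_A(x) = x^4 - 16*x^3 + 96*x^2 - 256*x + 256
which factors as (x - 4)^4. The eigenvalues (with algebraic multiplicities) are λ = 4 with multiplicity 4.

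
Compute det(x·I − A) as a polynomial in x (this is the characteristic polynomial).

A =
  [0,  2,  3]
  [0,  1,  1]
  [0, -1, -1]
x^3

Expanding det(x·I − A) (e.g. by cofactor expansion or by noting that A is similar to its Jordan form J, which has the same characteristic polynomial as A) gives
  χ_A(x) = x^3
which factors as x^3. The eigenvalues (with algebraic multiplicities) are λ = 0 with multiplicity 3.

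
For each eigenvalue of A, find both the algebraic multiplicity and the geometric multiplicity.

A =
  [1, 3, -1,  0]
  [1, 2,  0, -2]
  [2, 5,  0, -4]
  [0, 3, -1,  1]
λ = 1: alg = 4, geom = 2

Step 1 — factor the characteristic polynomial to read off the algebraic multiplicities:
  χ_A(x) = (x - 1)^4

Step 2 — compute geometric multiplicities via the rank-nullity identity g(λ) = n − rank(A − λI):
  rank(A − (1)·I) = 2, so dim ker(A − (1)·I) = n − 2 = 2

Summary:
  λ = 1: algebraic multiplicity = 4, geometric multiplicity = 2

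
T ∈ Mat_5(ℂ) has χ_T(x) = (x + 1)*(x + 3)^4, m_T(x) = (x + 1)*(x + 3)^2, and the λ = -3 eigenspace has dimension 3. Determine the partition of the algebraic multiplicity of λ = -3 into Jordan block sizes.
Block sizes for λ = -3: [2, 1, 1]

Step 1 — from the characteristic polynomial, algebraic multiplicity of λ = -3 is 4. From dim ker(T − (-3)·I) = 3, there are exactly 3 Jordan blocks for λ = -3.
Step 2 — from the minimal polynomial, the factor (x + 3)^2 tells us the largest block for λ = -3 has size 2.
Step 3 — with total size 4, 3 blocks, and largest block 2, the block sizes (in nonincreasing order) are [2, 1, 1].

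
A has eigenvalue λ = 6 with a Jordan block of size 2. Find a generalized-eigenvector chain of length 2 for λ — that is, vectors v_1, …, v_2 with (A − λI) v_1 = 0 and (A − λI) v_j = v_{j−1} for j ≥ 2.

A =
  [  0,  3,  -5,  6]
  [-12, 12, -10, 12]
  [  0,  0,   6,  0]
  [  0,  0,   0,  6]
A Jordan chain for λ = 6 of length 2:
v_1 = (-6, -12, 0, 0)ᵀ
v_2 = (1, 0, 0, 0)ᵀ

Let N = A − (6)·I. We want v_2 with N^2 v_2 = 0 but N^1 v_2 ≠ 0; then v_{j-1} := N · v_j for j = 2, …, 2.

Pick v_2 = (1, 0, 0, 0)ᵀ.
Then v_1 = N · v_2 = (-6, -12, 0, 0)ᵀ.

Sanity check: (A − (6)·I) v_1 = (0, 0, 0, 0)ᵀ = 0. ✓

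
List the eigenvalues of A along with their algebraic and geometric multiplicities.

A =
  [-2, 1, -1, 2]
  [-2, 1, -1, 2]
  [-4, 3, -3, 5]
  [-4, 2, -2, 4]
λ = 0: alg = 4, geom = 2

Step 1 — factor the characteristic polynomial to read off the algebraic multiplicities:
  χ_A(x) = x^4

Step 2 — compute geometric multiplicities via the rank-nullity identity g(λ) = n − rank(A − λI):
  rank(A − (0)·I) = 2, so dim ker(A − (0)·I) = n − 2 = 2

Summary:
  λ = 0: algebraic multiplicity = 4, geometric multiplicity = 2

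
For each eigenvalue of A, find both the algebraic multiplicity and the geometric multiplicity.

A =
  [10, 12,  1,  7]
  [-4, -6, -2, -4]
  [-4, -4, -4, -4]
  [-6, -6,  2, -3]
λ = -2: alg = 3, geom = 2; λ = 3: alg = 1, geom = 1

Step 1 — factor the characteristic polynomial to read off the algebraic multiplicities:
  χ_A(x) = (x - 3)*(x + 2)^3

Step 2 — compute geometric multiplicities via the rank-nullity identity g(λ) = n − rank(A − λI):
  rank(A − (-2)·I) = 2, so dim ker(A − (-2)·I) = n − 2 = 2
  rank(A − (3)·I) = 3, so dim ker(A − (3)·I) = n − 3 = 1

Summary:
  λ = -2: algebraic multiplicity = 3, geometric multiplicity = 2
  λ = 3: algebraic multiplicity = 1, geometric multiplicity = 1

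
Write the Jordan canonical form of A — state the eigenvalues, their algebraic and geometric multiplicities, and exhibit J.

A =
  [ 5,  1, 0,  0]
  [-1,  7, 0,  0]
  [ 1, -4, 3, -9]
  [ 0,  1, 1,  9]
J_2(6) ⊕ J_2(6)

The characteristic polynomial is
  det(x·I − A) = x^4 - 24*x^3 + 216*x^2 - 864*x + 1296 = (x - 6)^4

Eigenvalues and multiplicities (the geometric multiplicity of λ is n − rank(A − λI), which equals the number of Jordan blocks for λ):
  λ = 6: algebraic multiplicity = 4, geometric multiplicity = 2

Determining the block sizes for each eigenvalue:
  λ = 6: with am = 4 and gm = 2, the partition is not yet determined (e.g. several partitions of 4 into 2 parts exist). Let N = A − (6)·I. Computing rank(N^1) = 2, rank(N^2) = 0; the number of blocks of size ≥ j is rank(N^{j−1}) − rank(N^j), giving [2, 2]. So we have 2 block(s) of size 2 → block sizes [2, 2]

Assembling the blocks gives a Jordan form
J =
  [6, 1, 0, 0]
  [0, 6, 0, 0]
  [0, 0, 6, 1]
  [0, 0, 0, 6]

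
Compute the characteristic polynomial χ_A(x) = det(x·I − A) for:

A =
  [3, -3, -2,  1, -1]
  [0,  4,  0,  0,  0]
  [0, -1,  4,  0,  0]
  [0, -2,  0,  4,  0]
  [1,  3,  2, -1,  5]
x^5 - 20*x^4 + 160*x^3 - 640*x^2 + 1280*x - 1024

Expanding det(x·I − A) (e.g. by cofactor expansion or by noting that A is similar to its Jordan form J, which has the same characteristic polynomial as A) gives
  χ_A(x) = x^5 - 20*x^4 + 160*x^3 - 640*x^2 + 1280*x - 1024
which factors as (x - 4)^5. The eigenvalues (with algebraic multiplicities) are λ = 4 with multiplicity 5.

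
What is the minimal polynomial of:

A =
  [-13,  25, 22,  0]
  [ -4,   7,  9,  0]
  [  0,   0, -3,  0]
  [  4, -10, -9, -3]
x^3 + 9*x^2 + 27*x + 27

The characteristic polynomial is χ_A(x) = (x + 3)^4, so the eigenvalues are known. The minimal polynomial is
  m_A(x) = Π_λ (x − λ)^{k_λ}
where k_λ is the size of the *largest* Jordan block for λ (equivalently, the smallest k with (A − λI)^k v = 0 for every generalised eigenvector v of λ).

  λ = -3: largest Jordan block has size 3, contributing (x + 3)^3

So m_A(x) = (x + 3)^3 = x^3 + 9*x^2 + 27*x + 27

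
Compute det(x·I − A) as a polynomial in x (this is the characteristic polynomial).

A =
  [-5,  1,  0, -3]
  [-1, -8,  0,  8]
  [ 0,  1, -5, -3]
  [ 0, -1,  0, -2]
x^4 + 20*x^3 + 150*x^2 + 500*x + 625

Expanding det(x·I − A) (e.g. by cofactor expansion or by noting that A is similar to its Jordan form J, which has the same characteristic polynomial as A) gives
  χ_A(x) = x^4 + 20*x^3 + 150*x^2 + 500*x + 625
which factors as (x + 5)^4. The eigenvalues (with algebraic multiplicities) are λ = -5 with multiplicity 4.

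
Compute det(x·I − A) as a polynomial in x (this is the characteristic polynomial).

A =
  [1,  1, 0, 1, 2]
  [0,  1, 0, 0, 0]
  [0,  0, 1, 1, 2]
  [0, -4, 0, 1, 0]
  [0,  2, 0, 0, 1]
x^5 - 5*x^4 + 10*x^3 - 10*x^2 + 5*x - 1

Expanding det(x·I − A) (e.g. by cofactor expansion or by noting that A is similar to its Jordan form J, which has the same characteristic polynomial as A) gives
  χ_A(x) = x^5 - 5*x^4 + 10*x^3 - 10*x^2 + 5*x - 1
which factors as (x - 1)^5. The eigenvalues (with algebraic multiplicities) are λ = 1 with multiplicity 5.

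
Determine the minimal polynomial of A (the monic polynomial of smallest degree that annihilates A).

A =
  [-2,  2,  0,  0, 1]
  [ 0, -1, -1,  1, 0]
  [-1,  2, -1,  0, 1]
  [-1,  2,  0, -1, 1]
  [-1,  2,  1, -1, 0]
x^3 + 3*x^2 + 3*x + 1

The characteristic polynomial is χ_A(x) = (x + 1)^5, so the eigenvalues are known. The minimal polynomial is
  m_A(x) = Π_λ (x − λ)^{k_λ}
where k_λ is the size of the *largest* Jordan block for λ (equivalently, the smallest k with (A − λI)^k v = 0 for every generalised eigenvector v of λ).

  λ = -1: largest Jordan block has size 3, contributing (x + 1)^3

So m_A(x) = (x + 1)^3 = x^3 + 3*x^2 + 3*x + 1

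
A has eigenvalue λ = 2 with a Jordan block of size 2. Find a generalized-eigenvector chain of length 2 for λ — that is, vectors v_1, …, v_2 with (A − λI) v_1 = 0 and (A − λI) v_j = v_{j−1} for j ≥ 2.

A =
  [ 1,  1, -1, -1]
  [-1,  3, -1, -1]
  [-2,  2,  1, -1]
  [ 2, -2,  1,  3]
A Jordan chain for λ = 2 of length 2:
v_1 = (-1, -1, -2, 2)ᵀ
v_2 = (1, 0, 0, 0)ᵀ

Let N = A − (2)·I. We want v_2 with N^2 v_2 = 0 but N^1 v_2 ≠ 0; then v_{j-1} := N · v_j for j = 2, …, 2.

Pick v_2 = (1, 0, 0, 0)ᵀ.
Then v_1 = N · v_2 = (-1, -1, -2, 2)ᵀ.

Sanity check: (A − (2)·I) v_1 = (0, 0, 0, 0)ᵀ = 0. ✓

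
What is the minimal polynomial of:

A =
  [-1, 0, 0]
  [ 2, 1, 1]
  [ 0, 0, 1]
x^3 - x^2 - x + 1

The characteristic polynomial is χ_A(x) = (x - 1)^2*(x + 1), so the eigenvalues are known. The minimal polynomial is
  m_A(x) = Π_λ (x − λ)^{k_λ}
where k_λ is the size of the *largest* Jordan block for λ (equivalently, the smallest k with (A − λI)^k v = 0 for every generalised eigenvector v of λ).

  λ = -1: largest Jordan block has size 1, contributing (x + 1)
  λ = 1: largest Jordan block has size 2, contributing (x − 1)^2

So m_A(x) = (x - 1)^2*(x + 1) = x^3 - x^2 - x + 1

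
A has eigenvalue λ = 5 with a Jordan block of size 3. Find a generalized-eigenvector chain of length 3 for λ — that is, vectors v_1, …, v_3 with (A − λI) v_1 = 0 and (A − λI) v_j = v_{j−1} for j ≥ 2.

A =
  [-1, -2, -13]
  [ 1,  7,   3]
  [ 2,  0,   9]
A Jordan chain for λ = 5 of length 3:
v_1 = (8, 2, -4)ᵀ
v_2 = (-6, 1, 2)ᵀ
v_3 = (1, 0, 0)ᵀ

Let N = A − (5)·I. We want v_3 with N^3 v_3 = 0 but N^2 v_3 ≠ 0; then v_{j-1} := N · v_j for j = 3, …, 2.

Pick v_3 = (1, 0, 0)ᵀ.
Then v_2 = N · v_3 = (-6, 1, 2)ᵀ.
Then v_1 = N · v_2 = (8, 2, -4)ᵀ.

Sanity check: (A − (5)·I) v_1 = (0, 0, 0)ᵀ = 0. ✓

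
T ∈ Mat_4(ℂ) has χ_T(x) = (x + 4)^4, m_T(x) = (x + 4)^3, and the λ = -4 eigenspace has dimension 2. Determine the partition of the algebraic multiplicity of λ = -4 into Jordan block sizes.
Block sizes for λ = -4: [3, 1]

Step 1 — from the characteristic polynomial, algebraic multiplicity of λ = -4 is 4. From dim ker(T − (-4)·I) = 2, there are exactly 2 Jordan blocks for λ = -4.
Step 2 — from the minimal polynomial, the factor (x + 4)^3 tells us the largest block for λ = -4 has size 3.
Step 3 — with total size 4, 2 blocks, and largest block 3, the block sizes (in nonincreasing order) are [3, 1].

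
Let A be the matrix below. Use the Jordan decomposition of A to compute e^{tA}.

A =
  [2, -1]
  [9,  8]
e^{tA} =
  [-3*t*exp(5*t) + exp(5*t), -t*exp(5*t)]
  [9*t*exp(5*t), 3*t*exp(5*t) + exp(5*t)]

Strategy: write A = P · J · P⁻¹ where J is a Jordan canonical form, so e^{tA} = P · e^{tJ} · P⁻¹, and e^{tJ} can be computed block-by-block.

A has Jordan form
J =
  [5, 1]
  [0, 5]
(up to reordering of blocks).

Per-block formulas:
  For a 2×2 Jordan block J_2(5): exp(t · J_2(5)) = e^(5t)·(I + t·N), where N is the 2×2 nilpotent shift.

After assembling e^{tJ} and conjugating by P, we get:

e^{tA} =
  [-3*t*exp(5*t) + exp(5*t), -t*exp(5*t)]
  [9*t*exp(5*t), 3*t*exp(5*t) + exp(5*t)]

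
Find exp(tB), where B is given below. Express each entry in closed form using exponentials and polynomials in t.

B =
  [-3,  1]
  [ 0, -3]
e^{tB} =
  [exp(-3*t), t*exp(-3*t)]
  [0, exp(-3*t)]

Strategy: write B = P · J · P⁻¹ where J is a Jordan canonical form, so e^{tB} = P · e^{tJ} · P⁻¹, and e^{tJ} can be computed block-by-block.

B has Jordan form
J =
  [-3,  1]
  [ 0, -3]
(up to reordering of blocks).

Per-block formulas:
  For a 2×2 Jordan block J_2(-3): exp(t · J_2(-3)) = e^(-3t)·(I + t·N), where N is the 2×2 nilpotent shift.

After assembling e^{tJ} and conjugating by P, we get:

e^{tB} =
  [exp(-3*t), t*exp(-3*t)]
  [0, exp(-3*t)]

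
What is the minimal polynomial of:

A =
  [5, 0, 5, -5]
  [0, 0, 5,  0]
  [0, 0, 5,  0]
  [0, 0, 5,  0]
x^2 - 5*x

The characteristic polynomial is χ_A(x) = x^2*(x - 5)^2, so the eigenvalues are known. The minimal polynomial is
  m_A(x) = Π_λ (x − λ)^{k_λ}
where k_λ is the size of the *largest* Jordan block for λ (equivalently, the smallest k with (A − λI)^k v = 0 for every generalised eigenvector v of λ).

  λ = 0: largest Jordan block has size 1, contributing (x − 0)
  λ = 5: largest Jordan block has size 1, contributing (x − 5)

So m_A(x) = x*(x - 5) = x^2 - 5*x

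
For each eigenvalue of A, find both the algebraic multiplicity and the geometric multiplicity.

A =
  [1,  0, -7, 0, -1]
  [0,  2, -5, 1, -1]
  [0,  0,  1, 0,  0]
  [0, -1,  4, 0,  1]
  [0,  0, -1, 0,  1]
λ = 1: alg = 5, geom = 2

Step 1 — factor the characteristic polynomial to read off the algebraic multiplicities:
  χ_A(x) = (x - 1)^5

Step 2 — compute geometric multiplicities via the rank-nullity identity g(λ) = n − rank(A − λI):
  rank(A − (1)·I) = 3, so dim ker(A − (1)·I) = n − 3 = 2

Summary:
  λ = 1: algebraic multiplicity = 5, geometric multiplicity = 2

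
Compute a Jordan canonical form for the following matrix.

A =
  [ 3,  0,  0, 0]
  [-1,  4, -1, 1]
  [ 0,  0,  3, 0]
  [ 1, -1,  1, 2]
J_2(3) ⊕ J_1(3) ⊕ J_1(3)

The characteristic polynomial is
  det(x·I − A) = x^4 - 12*x^3 + 54*x^2 - 108*x + 81 = (x - 3)^4

Eigenvalues and multiplicities (the geometric multiplicity of λ is n − rank(A − λI), which equals the number of Jordan blocks for λ):
  λ = 3: algebraic multiplicity = 4, geometric multiplicity = 3

Determining the block sizes for each eigenvalue:
  λ = 3: 3 blocks summing to 4 forces exactly one block of size 2 and the rest size 1 → block sizes [2, 1, 1]

Assembling the blocks gives a Jordan form
J =
  [3, 1, 0, 0]
  [0, 3, 0, 0]
  [0, 0, 3, 0]
  [0, 0, 0, 3]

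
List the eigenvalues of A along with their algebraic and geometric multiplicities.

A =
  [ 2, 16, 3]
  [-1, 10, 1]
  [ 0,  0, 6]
λ = 6: alg = 3, geom = 1

Step 1 — factor the characteristic polynomial to read off the algebraic multiplicities:
  χ_A(x) = (x - 6)^3

Step 2 — compute geometric multiplicities via the rank-nullity identity g(λ) = n − rank(A − λI):
  rank(A − (6)·I) = 2, so dim ker(A − (6)·I) = n − 2 = 1

Summary:
  λ = 6: algebraic multiplicity = 3, geometric multiplicity = 1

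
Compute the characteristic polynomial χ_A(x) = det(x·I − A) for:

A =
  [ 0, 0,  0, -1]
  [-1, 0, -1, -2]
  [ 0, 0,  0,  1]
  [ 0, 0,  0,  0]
x^4

Expanding det(x·I − A) (e.g. by cofactor expansion or by noting that A is similar to its Jordan form J, which has the same characteristic polynomial as A) gives
  χ_A(x) = x^4
which factors as x^4. The eigenvalues (with algebraic multiplicities) are λ = 0 with multiplicity 4.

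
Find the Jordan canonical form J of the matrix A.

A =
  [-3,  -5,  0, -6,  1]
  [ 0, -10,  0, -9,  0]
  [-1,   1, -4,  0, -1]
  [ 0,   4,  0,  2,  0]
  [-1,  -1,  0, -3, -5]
J_2(-4) ⊕ J_2(-4) ⊕ J_1(-4)

The characteristic polynomial is
  det(x·I − A) = x^5 + 20*x^4 + 160*x^3 + 640*x^2 + 1280*x + 1024 = (x + 4)^5

Eigenvalues and multiplicities (the geometric multiplicity of λ is n − rank(A − λI), which equals the number of Jordan blocks for λ):
  λ = -4: algebraic multiplicity = 5, geometric multiplicity = 3

Determining the block sizes for each eigenvalue:
  λ = -4: with am = 5 and gm = 3, the partition is not yet determined (e.g. several partitions of 5 into 3 parts exist). Let N = A − (-4)·I. Computing rank(N^1) = 2, rank(N^2) = 0; the number of blocks of size ≥ j is rank(N^{j−1}) − rank(N^j), giving [3, 2]. So we have 2 block(s) of size 2, 1 block(s) of size 1 → block sizes [2, 2, 1]

Assembling the blocks gives a Jordan form
J =
  [-4,  1,  0,  0,  0]
  [ 0, -4,  0,  0,  0]
  [ 0,  0, -4,  1,  0]
  [ 0,  0,  0, -4,  0]
  [ 0,  0,  0,  0, -4]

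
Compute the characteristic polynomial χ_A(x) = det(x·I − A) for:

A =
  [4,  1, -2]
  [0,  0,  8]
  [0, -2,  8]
x^3 - 12*x^2 + 48*x - 64

Expanding det(x·I − A) (e.g. by cofactor expansion or by noting that A is similar to its Jordan form J, which has the same characteristic polynomial as A) gives
  χ_A(x) = x^3 - 12*x^2 + 48*x - 64
which factors as (x - 4)^3. The eigenvalues (with algebraic multiplicities) are λ = 4 with multiplicity 3.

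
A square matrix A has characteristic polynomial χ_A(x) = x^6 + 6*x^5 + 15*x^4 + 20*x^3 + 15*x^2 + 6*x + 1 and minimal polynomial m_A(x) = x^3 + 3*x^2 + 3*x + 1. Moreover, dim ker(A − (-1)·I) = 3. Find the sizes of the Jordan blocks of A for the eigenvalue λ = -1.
Block sizes for λ = -1: [3, 2, 1]

Step 1 — from the characteristic polynomial, algebraic multiplicity of λ = -1 is 6. From dim ker(A − (-1)·I) = 3, there are exactly 3 Jordan blocks for λ = -1.
Step 2 — from the minimal polynomial, the factor (x + 1)^3 tells us the largest block for λ = -1 has size 3.
Step 3 — with total size 6, 3 blocks, and largest block 3, the block sizes (in nonincreasing order) are [3, 2, 1].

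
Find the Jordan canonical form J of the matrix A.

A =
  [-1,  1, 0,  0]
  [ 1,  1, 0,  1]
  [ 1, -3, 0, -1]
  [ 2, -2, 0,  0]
J_3(0) ⊕ J_1(0)

The characteristic polynomial is
  det(x·I − A) = x^4

Eigenvalues and multiplicities (the geometric multiplicity of λ is n − rank(A − λI), which equals the number of Jordan blocks for λ):
  λ = 0: algebraic multiplicity = 4, geometric multiplicity = 2

Determining the block sizes for each eigenvalue:
  λ = 0: with am = 4 and gm = 2, the partition is not yet determined (e.g. several partitions of 4 into 2 parts exist). Let N = A − (0)·I. Computing rank(N^1) = 2, rank(N^2) = 1, rank(N^3) = 0; the number of blocks of size ≥ j is rank(N^{j−1}) − rank(N^j), giving [2, 1, 1]. So we have 1 block(s) of size 3, 1 block(s) of size 1 → block sizes [3, 1]

Assembling the blocks gives a Jordan form
J =
  [0, 1, 0, 0]
  [0, 0, 1, 0]
  [0, 0, 0, 0]
  [0, 0, 0, 0]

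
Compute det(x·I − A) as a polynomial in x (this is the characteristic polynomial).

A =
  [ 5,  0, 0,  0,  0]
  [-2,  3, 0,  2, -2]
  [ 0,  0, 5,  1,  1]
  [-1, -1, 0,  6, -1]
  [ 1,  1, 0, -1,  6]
x^5 - 25*x^4 + 250*x^3 - 1250*x^2 + 3125*x - 3125

Expanding det(x·I − A) (e.g. by cofactor expansion or by noting that A is similar to its Jordan form J, which has the same characteristic polynomial as A) gives
  χ_A(x) = x^5 - 25*x^4 + 250*x^3 - 1250*x^2 + 3125*x - 3125
which factors as (x - 5)^5. The eigenvalues (with algebraic multiplicities) are λ = 5 with multiplicity 5.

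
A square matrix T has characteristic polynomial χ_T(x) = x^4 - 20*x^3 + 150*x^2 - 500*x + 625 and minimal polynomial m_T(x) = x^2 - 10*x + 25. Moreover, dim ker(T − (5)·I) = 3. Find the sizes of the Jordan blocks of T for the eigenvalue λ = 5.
Block sizes for λ = 5: [2, 1, 1]

Step 1 — from the characteristic polynomial, algebraic multiplicity of λ = 5 is 4. From dim ker(T − (5)·I) = 3, there are exactly 3 Jordan blocks for λ = 5.
Step 2 — from the minimal polynomial, the factor (x − 5)^2 tells us the largest block for λ = 5 has size 2.
Step 3 — with total size 4, 3 blocks, and largest block 2, the block sizes (in nonincreasing order) are [2, 1, 1].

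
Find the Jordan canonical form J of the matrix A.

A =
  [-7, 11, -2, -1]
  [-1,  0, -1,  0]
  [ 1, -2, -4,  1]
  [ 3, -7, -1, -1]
J_2(-3) ⊕ J_2(-3)

The characteristic polynomial is
  det(x·I − A) = x^4 + 12*x^3 + 54*x^2 + 108*x + 81 = (x + 3)^4

Eigenvalues and multiplicities (the geometric multiplicity of λ is n − rank(A − λI), which equals the number of Jordan blocks for λ):
  λ = -3: algebraic multiplicity = 4, geometric multiplicity = 2

Determining the block sizes for each eigenvalue:
  λ = -3: with am = 4 and gm = 2, the partition is not yet determined (e.g. several partitions of 4 into 2 parts exist). Let N = A − (-3)·I. Computing rank(N^1) = 2, rank(N^2) = 0; the number of blocks of size ≥ j is rank(N^{j−1}) − rank(N^j), giving [2, 2]. So we have 2 block(s) of size 2 → block sizes [2, 2]

Assembling the blocks gives a Jordan form
J =
  [-3,  1,  0,  0]
  [ 0, -3,  0,  0]
  [ 0,  0, -3,  1]
  [ 0,  0,  0, -3]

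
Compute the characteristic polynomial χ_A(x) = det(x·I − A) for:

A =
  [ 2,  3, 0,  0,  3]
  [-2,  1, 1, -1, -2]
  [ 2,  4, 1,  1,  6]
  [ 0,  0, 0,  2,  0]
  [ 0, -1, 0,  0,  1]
x^5 - 7*x^4 + 19*x^3 - 25*x^2 + 16*x - 4

Expanding det(x·I − A) (e.g. by cofactor expansion or by noting that A is similar to its Jordan form J, which has the same characteristic polynomial as A) gives
  χ_A(x) = x^5 - 7*x^4 + 19*x^3 - 25*x^2 + 16*x - 4
which factors as (x - 2)^2*(x - 1)^3. The eigenvalues (with algebraic multiplicities) are λ = 1 with multiplicity 3, λ = 2 with multiplicity 2.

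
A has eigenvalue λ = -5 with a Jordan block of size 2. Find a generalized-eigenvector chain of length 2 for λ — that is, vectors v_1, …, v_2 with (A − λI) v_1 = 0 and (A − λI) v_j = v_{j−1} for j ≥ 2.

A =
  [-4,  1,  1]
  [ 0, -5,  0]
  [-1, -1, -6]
A Jordan chain for λ = -5 of length 2:
v_1 = (1, 0, -1)ᵀ
v_2 = (1, 0, 0)ᵀ

Let N = A − (-5)·I. We want v_2 with N^2 v_2 = 0 but N^1 v_2 ≠ 0; then v_{j-1} := N · v_j for j = 2, …, 2.

Pick v_2 = (1, 0, 0)ᵀ.
Then v_1 = N · v_2 = (1, 0, -1)ᵀ.

Sanity check: (A − (-5)·I) v_1 = (0, 0, 0)ᵀ = 0. ✓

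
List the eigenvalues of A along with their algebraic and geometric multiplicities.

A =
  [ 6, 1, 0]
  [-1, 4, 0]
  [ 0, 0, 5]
λ = 5: alg = 3, geom = 2

Step 1 — factor the characteristic polynomial to read off the algebraic multiplicities:
  χ_A(x) = (x - 5)^3

Step 2 — compute geometric multiplicities via the rank-nullity identity g(λ) = n − rank(A − λI):
  rank(A − (5)·I) = 1, so dim ker(A − (5)·I) = n − 1 = 2

Summary:
  λ = 5: algebraic multiplicity = 3, geometric multiplicity = 2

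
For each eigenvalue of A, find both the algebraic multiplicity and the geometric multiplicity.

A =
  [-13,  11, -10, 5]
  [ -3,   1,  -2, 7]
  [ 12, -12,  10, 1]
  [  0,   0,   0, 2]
λ = -2: alg = 2, geom = 1; λ = 2: alg = 2, geom = 1

Step 1 — factor the characteristic polynomial to read off the algebraic multiplicities:
  χ_A(x) = (x - 2)^2*(x + 2)^2

Step 2 — compute geometric multiplicities via the rank-nullity identity g(λ) = n − rank(A − λI):
  rank(A − (-2)·I) = 3, so dim ker(A − (-2)·I) = n − 3 = 1
  rank(A − (2)·I) = 3, so dim ker(A − (2)·I) = n − 3 = 1

Summary:
  λ = -2: algebraic multiplicity = 2, geometric multiplicity = 1
  λ = 2: algebraic multiplicity = 2, geometric multiplicity = 1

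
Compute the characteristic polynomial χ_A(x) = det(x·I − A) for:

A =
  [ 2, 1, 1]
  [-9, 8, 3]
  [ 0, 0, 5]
x^3 - 15*x^2 + 75*x - 125

Expanding det(x·I − A) (e.g. by cofactor expansion or by noting that A is similar to its Jordan form J, which has the same characteristic polynomial as A) gives
  χ_A(x) = x^3 - 15*x^2 + 75*x - 125
which factors as (x - 5)^3. The eigenvalues (with algebraic multiplicities) are λ = 5 with multiplicity 3.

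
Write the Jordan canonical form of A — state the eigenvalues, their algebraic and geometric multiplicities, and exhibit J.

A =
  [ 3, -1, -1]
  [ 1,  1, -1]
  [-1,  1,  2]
J_3(2)

The characteristic polynomial is
  det(x·I − A) = x^3 - 6*x^2 + 12*x - 8 = (x - 2)^3

Eigenvalues and multiplicities (the geometric multiplicity of λ is n − rank(A − λI), which equals the number of Jordan blocks for λ):
  λ = 2: algebraic multiplicity = 3, geometric multiplicity = 1

Determining the block sizes for each eigenvalue:
  λ = 2: one block (gm = 1), so the single block has size am = 3 → block sizes [3]

Assembling the blocks gives a Jordan form
J =
  [2, 1, 0]
  [0, 2, 1]
  [0, 0, 2]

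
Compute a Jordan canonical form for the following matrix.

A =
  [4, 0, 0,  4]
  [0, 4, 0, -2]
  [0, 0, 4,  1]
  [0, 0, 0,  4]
J_2(4) ⊕ J_1(4) ⊕ J_1(4)

The characteristic polynomial is
  det(x·I − A) = x^4 - 16*x^3 + 96*x^2 - 256*x + 256 = (x - 4)^4

Eigenvalues and multiplicities (the geometric multiplicity of λ is n − rank(A − λI), which equals the number of Jordan blocks for λ):
  λ = 4: algebraic multiplicity = 4, geometric multiplicity = 3

Determining the block sizes for each eigenvalue:
  λ = 4: 3 blocks summing to 4 forces exactly one block of size 2 and the rest size 1 → block sizes [2, 1, 1]

Assembling the blocks gives a Jordan form
J =
  [4, 1, 0, 0]
  [0, 4, 0, 0]
  [0, 0, 4, 0]
  [0, 0, 0, 4]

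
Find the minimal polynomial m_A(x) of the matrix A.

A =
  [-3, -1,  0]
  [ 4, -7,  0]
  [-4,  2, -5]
x^2 + 10*x + 25

The characteristic polynomial is χ_A(x) = (x + 5)^3, so the eigenvalues are known. The minimal polynomial is
  m_A(x) = Π_λ (x − λ)^{k_λ}
where k_λ is the size of the *largest* Jordan block for λ (equivalently, the smallest k with (A − λI)^k v = 0 for every generalised eigenvector v of λ).

  λ = -5: largest Jordan block has size 2, contributing (x + 5)^2

So m_A(x) = (x + 5)^2 = x^2 + 10*x + 25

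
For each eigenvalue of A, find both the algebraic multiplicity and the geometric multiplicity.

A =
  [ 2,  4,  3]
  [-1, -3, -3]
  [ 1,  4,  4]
λ = 1: alg = 3, geom = 2

Step 1 — factor the characteristic polynomial to read off the algebraic multiplicities:
  χ_A(x) = (x - 1)^3

Step 2 — compute geometric multiplicities via the rank-nullity identity g(λ) = n − rank(A − λI):
  rank(A − (1)·I) = 1, so dim ker(A − (1)·I) = n − 1 = 2

Summary:
  λ = 1: algebraic multiplicity = 3, geometric multiplicity = 2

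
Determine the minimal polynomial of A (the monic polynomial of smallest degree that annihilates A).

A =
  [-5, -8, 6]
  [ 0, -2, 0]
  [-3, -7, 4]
x^3 + 3*x^2 - 4

The characteristic polynomial is χ_A(x) = (x - 1)*(x + 2)^2, so the eigenvalues are known. The minimal polynomial is
  m_A(x) = Π_λ (x − λ)^{k_λ}
where k_λ is the size of the *largest* Jordan block for λ (equivalently, the smallest k with (A − λI)^k v = 0 for every generalised eigenvector v of λ).

  λ = -2: largest Jordan block has size 2, contributing (x + 2)^2
  λ = 1: largest Jordan block has size 1, contributing (x − 1)

So m_A(x) = (x - 1)*(x + 2)^2 = x^3 + 3*x^2 - 4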